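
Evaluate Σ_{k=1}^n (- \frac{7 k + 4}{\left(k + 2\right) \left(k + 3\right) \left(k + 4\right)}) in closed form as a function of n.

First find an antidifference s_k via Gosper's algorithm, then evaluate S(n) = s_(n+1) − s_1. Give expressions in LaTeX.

S(n) = \frac{n \left(- 4 n - 7\right)}{3 \left(n^{2} + 7 n + 12\right)}

t_(k+1)/t_k = (k + 2)*(7*k + 11)/((k + 5)*(7*k + 4)).
Factor: A=k + 2; B=k + 5; C=k + 4/7.
Solve (k + 2)·f(k+1) − (k + 4)·f(k) = k + 4/7.
Degrees (1,1,1) ⇒ d ≤ 2.
Coefficient equations give f(k) = k*(3*k + 1)/14.
R(k) = B(k−1)·f(k)/C(k) = k*(k + 4)*(3*k + 1)/(2*(7*k + 4)); s_k = R·t_k = k*(-3*k - 1)/(2*(k + 2)*(k + 3)).
Δs = (-7*k - 4)/(k**3 + 9*k**2 + 26*k + 24), as required.
s_(n+1) = (-3*n**2 - 7*n - 4)/(2*(n**2 + 7*n + 12)) and s_(1) = -1/6, so S(n) = n*(-4*n - 7)/(3*(n**2 + 7*n + 12)).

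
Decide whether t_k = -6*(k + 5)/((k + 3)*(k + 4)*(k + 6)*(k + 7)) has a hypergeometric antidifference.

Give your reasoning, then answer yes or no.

Yes. s_k = k*(-k - 9)/(6*(k**2 + 9*k + 18)).

Compute t_(k+1)/t_k: get (k + 3)*(k + 6)**2/((k + 5)**2*(k + 8)).
A = k + 3, B = k + 8, C = k**2 + 10*k + 25.
Key eq: (k + 3)·f(k+1) = (k + 7)·f(k) + (k**2 + 10*k + 25).
d = 4 from the (1,1,2) case.
A polynomial solution: f(k) = k*(k + 4)*(k + 5)*(k + 9)/36.
Certificate R = B(k−1)f/C = k*(k + 4)*(k + 7)*(k + 9)/(36*(k + 5)) gives s_k = k*(-k - 9)/(6*(k**2 + 9*k + 18)).
Check: Δs_k = 6*(-k - 5)/(k**4 + 20*k**3 + 145*k**2 + 450*k + 504). ✓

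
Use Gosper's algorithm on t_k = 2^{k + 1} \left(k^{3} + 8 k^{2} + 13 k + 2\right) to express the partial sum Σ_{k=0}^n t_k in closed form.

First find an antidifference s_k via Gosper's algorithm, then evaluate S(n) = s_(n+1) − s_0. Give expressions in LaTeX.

Step 1: r(k) = 2*(k**3 + 11*k**2 + 32*k + 24)/(k**3 + 8*k**2 + 13*k + 2).
So A=2 and B=1, with C=k**3 + 8*k**2 + 13*k + 2.
Need (2)·f(k+1) − (1)·f(k) = k**3 + 8*k**2 + 13*k + 2.
From deg A=0, deg B=0, deg C=3: d=3.
A polynomial solution: f(k) = (k - 1)*(k + 1)*(k + 2).
Get s_k = R·t_k = 2**(k + 1)*(k**3 + 2*k**2 - k - 2) with R(k) = B(k−1)f(k)/C(k) = (k - 1)*(k + 1)/(k**2 + 6*k + 1).
Check: Δs_k = 2**(k + 1)*(k**3 + 8*k**2 + 13*k + 2). ✓
Telescope: S(n) = s_(n+1) − s_(0) = 2**(n + 2)*n*(n**2 + 5*n + 6) − (-4) = 4*2**n*n**3 + 20*2**n*n**2 + 24*2**n*n + 4.

S(n) = 4 \cdot 2^{n} n^{3} + 20 \cdot 2^{n} n^{2} + 24 \cdot 2^{n} n + 4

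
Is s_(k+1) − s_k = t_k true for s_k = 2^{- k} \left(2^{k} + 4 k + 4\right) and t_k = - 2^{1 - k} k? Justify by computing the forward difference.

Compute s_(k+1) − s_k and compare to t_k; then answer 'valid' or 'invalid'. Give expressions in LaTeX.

valid (s_(k+1) − s_k reduces to t_k)

s_(k+1) = (2**k + 2*k + 4)/2**k
s_(k+1) − s_k = -2**(1 - k)*k
(s_(k+1) − s_k) − t_k = 0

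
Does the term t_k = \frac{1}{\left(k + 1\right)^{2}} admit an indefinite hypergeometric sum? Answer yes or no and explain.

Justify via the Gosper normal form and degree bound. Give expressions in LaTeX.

Step 1: r(k) = (k + 1)**2/(k + 2)**2.
So A=k**2 + 2*k + 1 and B=k**2 + 4*k + 4, with C=1.
f must satisfy (k**2 + 2*k + 1)·f(k+1) − (k**2 + 2*k + 1)·f(k) = 1.
deg f ≤ 0 (via 2,2,0).
Put f(k) = c0: A·f(k+1) − B(k−1)·f(k) − C = -1; need -1 = 0 — inconsistent ⇒ no f, not summable.

No; the coefficient equations for f are inconsistent.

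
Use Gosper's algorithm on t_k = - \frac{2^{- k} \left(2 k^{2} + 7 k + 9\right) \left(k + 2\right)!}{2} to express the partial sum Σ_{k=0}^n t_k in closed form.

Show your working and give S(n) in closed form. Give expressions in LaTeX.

t_(k+1)/t_k = (k + 3)*(7*k + 2*(k + 1)**2 + 16)/(2*(2*k**2 + 7*k + 9)).
Gosper form: A/B · C(k+1)/C(k) with A=k/2 + 3/2, B=1, C=k**2 + 7*k/2 + 9/2.
Solve (k/2 + 3/2)·f(k+1) − (1)·f(k) = k**2 + 7*k/2 + 9/2.
Bound: deg f ≤ 1.
Solve for f: f(k) = 2*k + 3 (degree 1 ≤ 1).
Certificate R = B(k−1)f/C = 2*(2*k + 3)/(2*k**2 + 7*k + 9) gives s_k = -(2*k + 3)*factorial(k + 2)/2**k.
s_(k+1) − s_k = -(2*k**2 + 7*k + 9)*factorial(k + 2)/(2*2**k) = t_k.
Σ_(k=0)^n t_k = s_(n+1) − s_(0) = (-2**(-n - 1)*(2*n + 5)*factorial(n + 3)) − (-6), i.e. 6 - n*factorial(n + 3)/2**n - 5*factorial(n + 3)/(2*2**n).

S(n) = 6 - 2^{- n} n \left(n + 3\right)! - \frac{5 \cdot 2^{- n} \left(n + 3\right)!}{2}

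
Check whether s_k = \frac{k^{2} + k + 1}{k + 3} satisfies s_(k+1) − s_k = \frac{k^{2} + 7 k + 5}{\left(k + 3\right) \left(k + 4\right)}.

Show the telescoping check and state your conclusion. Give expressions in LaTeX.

s_(k+1) = (k + (k + 1)**2 + 2)/(k + 4)
s_(k+1) − s_k = (k**2 + 7*k + 5)/(k**2 + 7*k + 12)
(s_(k+1) − s_k) − t_k = 0

valid (s_(k+1) − s_k reduces to t_k)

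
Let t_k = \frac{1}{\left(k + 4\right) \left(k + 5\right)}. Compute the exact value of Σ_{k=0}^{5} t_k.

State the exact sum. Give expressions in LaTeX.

Σ = 3/20

Ratio r(k) = (k + 4)/(k + 6).
So A=k + 4 and B=k + 6, with C=1.
Need (k + 4)·f(k+1) − (k + 5)·f(k) = 1.
deg f ≤ 1 (via 1,1,0).
Coefficient equations give f(k) = k/4.
Certificate R = B(k−1)f/C = k*(k + 5)/4 gives s_k = k/(4*(k + 4)).
s_(k+1) − s_k = 1/(k**2 + 9*k + 20) = t_k.
Σ_(k=0)^(5) t_k = s_(6) − s_(0) = 3/20 − (0) = 3/20.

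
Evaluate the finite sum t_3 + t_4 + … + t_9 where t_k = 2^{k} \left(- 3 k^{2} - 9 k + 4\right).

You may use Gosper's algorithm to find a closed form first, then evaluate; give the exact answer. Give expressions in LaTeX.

Compute t_(k+1)/t_k: get 2*(3*k**2 + 15*k + 8)/(3*k**2 + 9*k - 4).
Normal form (A,B,C) = (2, 1, k**2 + 3*k - 4/3).
Key eq: (2)·f(k+1) = (1)·f(k) + (k**2 + 3*k - 4/3).
deg f ≤ 2 (via 0,0,2).
Match coefficients ⇒ f(k) = (3*k**2 - 3*k - 4)/3.
Certificate R = B(k−1)f/C = (3*k**2 - 3*k - 4)/(3*k**2 + 9*k - 4) gives s_k = 2**k*(-3*k**2 + 3*k + 4).
Check: Δs_k = 2**k*(-3*k**2 - 9*k + 4). ✓
Σ_(k=3)^(9) t_k = s_(10) − s_(3) = -272384 − (-112) = -272272.

Σ = -272272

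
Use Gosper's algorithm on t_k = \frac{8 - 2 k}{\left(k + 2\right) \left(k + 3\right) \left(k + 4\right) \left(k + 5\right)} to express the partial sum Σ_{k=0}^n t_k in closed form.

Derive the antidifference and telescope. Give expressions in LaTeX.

Step 1: r(k) = (k - 3)*(k + 2)/((k - 4)*(k + 6)).
Normal form (A,B,C) = (k + 2, k + 6, k - 4).
f must satisfy (k + 2)·f(k+1) − (k + 5)·f(k) = k - 4.
Bound: deg f ≤ 3.
Solving with deg f ≤ 3: f(k) = -k*(k**2 + 9*k + 38)/24.
Certificate R = B(k−1)f/C = -k*(k + 5)*(k**2 + 9*k + 38)/(24*(k - 4)) gives s_k = k*(k**2 + 9*k + 38)/(12*(k + 2)*(k + 3)*(k + 4)).
Verify: 2*(4 - k)/(k**4 + 14*k**3 + 71*k**2 + 154*k + 120) matches t_k.
Evaluate: s_(n+1) = (n**3 + 12*n**2 + 59*n + 48)/(12*(n**3 + 12*n**2 + 47*n + 60)); subtract s_(0) = 0 ⇒ S(n) = (n**3 + 12*n**2 + 59*n + 48)/(12*(n**3 + 12*n**2 + 47*n + 60)).

S(n) = \frac{n^{3} + 12 n^{2} + 59 n + 48}{12 \left(n^{3} + 12 n^{2} + 47 n + 60\right)}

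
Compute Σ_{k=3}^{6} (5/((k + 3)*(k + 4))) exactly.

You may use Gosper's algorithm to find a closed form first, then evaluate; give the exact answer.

Ratio r(k) = (k + 3)/(k + 5).
Gosper form: A/B · C(k+1)/C(k) with A=k + 3, B=k + 5, C=1.
Set up (k + 3)·f(k+1) − (k + 4)·f(k) − (1) = 0.
Degrees (1,1,0) ⇒ d ≤ 1.
Solve for f: f(k) = k/3 (degree 1 ≤ 1).
Then R = B(k−1)f/C = k*(k + 4)/3, so s_k = R(k)·t_k = 5*k/(3*(k + 3)).
s_(k+1) − s_k = 5/(k**2 + 7*k + 12) = t_k.
Σ_(k=3)^(6) t_k = s_(7) − s_(3) = 7/6 − (5/6) = 1/3.

Σ = 1/3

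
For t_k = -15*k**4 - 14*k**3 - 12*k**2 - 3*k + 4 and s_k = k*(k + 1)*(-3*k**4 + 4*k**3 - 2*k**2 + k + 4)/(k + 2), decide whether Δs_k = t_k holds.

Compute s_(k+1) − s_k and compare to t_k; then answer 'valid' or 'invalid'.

Invalid: residual 2*(6*k**5 + 24*k**4 + 19*k**3 + 14*k**2 + 3*k - 4)/(k**2 + 5*k + 6) ≠ 0.

s_(k+1) = (k + 1)*(k + 2)*(k - 3*(k + 1)**4 + 4*(k + 1)**3 - 2*(k + 1)**2 + 5)/(k + 3)
s_(k+1) − s_k = (-15*k**6 - 77*k**5 - 124*k**4 - 109*k**3 - 55*k**2 + 8*k + 16)/(k**2 + 5*k + 6)
(s_(k+1) − s_k) − t_k = 2*(6*k**5 + 24*k**4 + 19*k**3 + 14*k**2 + 3*k - 4)/(k**2 + 5*k + 6)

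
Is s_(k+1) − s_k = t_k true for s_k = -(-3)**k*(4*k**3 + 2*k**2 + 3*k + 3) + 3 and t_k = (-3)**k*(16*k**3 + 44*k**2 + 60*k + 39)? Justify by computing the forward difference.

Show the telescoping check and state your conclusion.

s_(k+1) = 3*(-3)**k*(3*k + 4*(k + 1)**3 + 2*(k + 1)**2 + 6) + 3
s_(k+1) − s_k = (-3)**k*(16*k**3 + 44*k**2 + 60*k + 39)
(s_(k+1) − s_k) − t_k = 0

valid (s_(k+1) − s_k reduces to t_k)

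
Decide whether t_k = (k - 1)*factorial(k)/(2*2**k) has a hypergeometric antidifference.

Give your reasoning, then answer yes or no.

Ratio r(k) = k*(k + 1)/(2*(k - 1)).
So A=k/2 + 1/2 and B=1, with C=k - 1.
Need (k/2 + 1/2)·f(k+1) − (1)·f(k) = k - 1.
Degrees (1,0,1) ⇒ d ≤ 0.
Match coefficients ⇒ f(k) = 2.
Then R = B(k−1)f/C = 2/(k - 1), so s_k = R(k)·t_k = factorial(k)/2**k.
s_(k+1) − s_k = (k - 1)*factorial(k)/(2*2**k) = t_k.

Yes. s_k = factorial(k)/2**k.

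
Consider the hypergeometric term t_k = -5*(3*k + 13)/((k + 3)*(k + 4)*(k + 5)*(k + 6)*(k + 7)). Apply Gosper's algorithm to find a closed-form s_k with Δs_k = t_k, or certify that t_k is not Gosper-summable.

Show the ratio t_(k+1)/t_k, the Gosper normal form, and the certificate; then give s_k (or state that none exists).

Compute t_(k+1)/t_k: get (k + 3)*(3*k + 16)/((k + 8)*(3*k + 13)).
Gosper form: A/B · C(k+1)/C(k) with A=k + 3, B=k + 8, C=k + 13/3.
f must satisfy (k + 3)·f(k+1) − (k + 7)·f(k) = k + 13/3.
deg f ≤ 4 (via 1,1,1).
Match coefficients ⇒ f(k) = k*(k + 4)*(k**2 + 14*k + 63)/270.
Certificate R = B(k−1)f/C = k*(k + 4)*(k + 7)*(k**2 + 14*k + 63)/(90*(3*k + 13)) gives s_k = k*(-k**2 - 14*k - 63)/(18*(k**3 + 14*k**2 + 63*k + 90)).
Verify: 5*(-3*k - 13)/(k**5 + 25*k**4 + 245*k**3 + 1175*k**2 + 2754*k + 2520) matches t_k.

s_k = k*(-k**2 - 14*k - 63)/(18*(k**3 + 14*k**2 + 63*k + 90))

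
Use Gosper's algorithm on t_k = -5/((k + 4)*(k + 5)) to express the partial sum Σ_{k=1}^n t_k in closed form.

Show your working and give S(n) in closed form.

S(n) = -n/(n + 5)

Step 1: r(k) = (k + 4)/(k + 6).
So A=k + 4 and B=k + 6, with C=1.
f must satisfy (k + 4)·f(k+1) − (k + 5)·f(k) = 1.
Bound: deg f ≤ 1.
Solve for f: f(k) = k/4 (degree 1 ≤ 1).
Then R = B(k−1)f/C = k*(k + 5)/4, so s_k = R(k)·t_k = -5*k/(4*k + 16).
Check: Δs_k = -5/(k**2 + 9*k + 20). ✓
Evaluate: s_(n+1) = 5*(-n - 1)/(4*(n + 5)); subtract s_(1) = -1/4 ⇒ S(n) = -n/(n + 5).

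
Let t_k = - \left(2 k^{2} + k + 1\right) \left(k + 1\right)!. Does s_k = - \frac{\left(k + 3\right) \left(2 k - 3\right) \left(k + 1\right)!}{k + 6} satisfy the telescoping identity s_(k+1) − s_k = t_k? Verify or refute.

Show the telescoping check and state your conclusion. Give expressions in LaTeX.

s_(k+1) = -(k + 4)*(2*k - 1)*factorial(k + 2)/(k + 7)
s_(k+1) − s_k = -(2*k**4 + 21*k**3 + 59*k**2 + 40*k + 15)*factorial(k + 1)/((k + 6)*(k + 7))
(s_(k+1) − s_k) − t_k = 3*(2*k**3 + 13*k**2 + 5*k + 9)*factorial(k + 1)/((k + 6)*(k + 7))

Invalid: residual \frac{3 \left(2 k^{3} + 13 k^{2} + 5 k + 9\right) \left(k + 1\right)!}{\left(k + 6\right) \left(k + 7\right)} ≠ 0.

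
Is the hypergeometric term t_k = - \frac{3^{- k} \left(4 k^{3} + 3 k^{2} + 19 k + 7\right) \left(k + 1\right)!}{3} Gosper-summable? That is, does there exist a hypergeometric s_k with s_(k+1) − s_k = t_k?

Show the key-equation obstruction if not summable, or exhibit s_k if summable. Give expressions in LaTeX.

Yes. s_k = 3^{- k} \left(- 4 k^{2} + k + 1\right) \left(k + 1\right)!.

r(k) = (4*k**4 + 23*k**3 + 67*k**2 + 107*k + 66)/(3*(4*k**3 + 3*k**2 + 19*k + 7)) after simplifying.
So A=k/3 + 2/3 and B=1, with C=k**3 + 3*k**2/4 + 19*k/4 + 7/4.
Need (k/3 + 2/3)·f(k+1) − (1)·f(k) = k**3 + 3*k**2/4 + 19*k/4 + 7/4.
deg f ≤ 2 (via 1,0,3).
Match coefficients ⇒ f(k) = 3*(4*k**2 - k - 1)/4.
R(k) = B(k−1)·f(k)/C(k) = 3*(4*k**2 - k - 1)/(4*k**3 + 3*k**2 + 19*k + 7); s_k = R·t_k = (-4*k**2 + k + 1)*factorial(k + 1)/3**k.
s_(k+1) − s_k = -(4*k**3 + 3*k**2 + 19*k + 7)*factorial(k + 1)/(3*3**k) = t_k.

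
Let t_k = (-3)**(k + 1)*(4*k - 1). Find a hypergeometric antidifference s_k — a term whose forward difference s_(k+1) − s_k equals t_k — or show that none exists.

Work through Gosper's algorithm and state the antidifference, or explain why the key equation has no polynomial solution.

The ratio is 3*(-4*k - 3)/(4*k - 1).
Gosper form: A/B · C(k+1)/C(k) with A=-3, B=1, C=k - 1/4.
Solve (-3)·f(k+1) − (1)·f(k) = k - 1/4.
d = 1 from the (0,0,1) case.
Solving with deg f ≤ 1: f(k) = -(k - 1)/4.
R(k) = B(k−1)·f(k)/C(k) = -(k - 1)/(4*k - 1); s_k = R·t_k = (-3)**(k + 1)*(1 - k).
Check: Δs_k = (-3)**(k + 1)*(4*k - 1). ✓

s_k = (-3)**(k + 1)*(1 - k)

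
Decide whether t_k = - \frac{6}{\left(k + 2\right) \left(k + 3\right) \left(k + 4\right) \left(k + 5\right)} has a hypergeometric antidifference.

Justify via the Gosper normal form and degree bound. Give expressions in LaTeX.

The ratio is (k + 2)/(k + 6).
Normal form (A,B,C) = (k + 2, k + 6, 1).
Solve (k + 2)·f(k+1) − (k + 5)·f(k) = 1.
deg f ≤ 3 (via 1,1,0).
Solving with deg f ≤ 3: f(k) = k*(k**2 + 9*k + 26)/72.
Then R = B(k−1)f/C = k*(k + 5)*(k**2 + 9*k + 26)/72, so s_k = R(k)·t_k = k*(-k**2 - 9*k - 26)/(12*(k + 2)*(k + 3)*(k + 4)).
Check: Δs_k = -6/(k**4 + 14*k**3 + 71*k**2 + 154*k + 120). ✓

Yes. s_k = \frac{k \left(- k^{2} - 9 k - 26\right)}{12 \left(k + 2\right) \left(k + 3\right) \left(k + 4\right)}.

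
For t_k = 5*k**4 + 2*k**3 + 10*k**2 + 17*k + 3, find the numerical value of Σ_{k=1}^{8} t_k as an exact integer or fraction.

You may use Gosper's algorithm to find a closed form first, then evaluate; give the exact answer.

Σ = 49128

Compute t_(k+1)/t_k: get (5*k**4 + 22*k**3 + 46*k**2 + 63*k + 37)/(5*k**4 + 2*k**3 + 10*k**2 + 17*k + 3).
Factor: A=1; B=1; C=k**4 + 2*k**3/5 + 2*k**2 + 17*k/5 + 3/5.
Solve (1)·f(k+1) − (1)·f(k) = k**4 + 2*k**3/5 + 2*k**2 + 17*k/5 + 3/5.
d = 5 from the (0,0,4) case.
Match coefficients ⇒ f(k) = k*(k**4 - 2*k**3 + 4*k**2 + 4*k - 4)/5.
So s_k = (B(k−1)f/C)·t_k = (k*(k**4 - 2*k**3 + 4*k**2 + 4*k - 4)/(5*k**4 + 2*k**3 + 10*k**2 + 17*k + 3))·t_k = k*(k**4 - 2*k**3 + 4*k**2 + 4*k - 4).
Check: Δs_k = 5*k**4 + 2*k**3 + 10*k**2 + 17*k + 3. ✓
Telescoping: Σ = s_(9) − s_(1) = 49131 − (3) = 49128.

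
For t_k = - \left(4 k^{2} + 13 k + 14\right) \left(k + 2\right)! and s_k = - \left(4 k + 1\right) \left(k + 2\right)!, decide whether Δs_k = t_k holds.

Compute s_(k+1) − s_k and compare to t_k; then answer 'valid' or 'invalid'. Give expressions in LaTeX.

s_(k+1) = -(4*k + 5)*factorial(k + 3)
s_(k+1) − s_k = -(4*k**2 + 13*k + 14)*factorial(k + 2)
(s_(k+1) − s_k) − t_k = 0

Valid: the claim telescopes to t_k.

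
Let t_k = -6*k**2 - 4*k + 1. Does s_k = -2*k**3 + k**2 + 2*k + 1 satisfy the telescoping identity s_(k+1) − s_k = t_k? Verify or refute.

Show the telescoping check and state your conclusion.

Valid: the claim telescopes to t_k.

s_(k+1) = -2*k**3 - 5*k**2 - 2*k + 2
s_(k+1) − s_k = -6*k**2 - 4*k + 1
(s_(k+1) − s_k) − t_k = 0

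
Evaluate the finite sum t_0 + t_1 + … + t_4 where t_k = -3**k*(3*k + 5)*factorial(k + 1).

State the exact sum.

t_(k+1)/t_k = 3*(k + 2)*(3*k + 8)/(3*k + 5).
So A=3*k + 6 and B=1, with C=k + 5/3.
Key eq: (3*k + 6)·f(k+1) = (1)·f(k) + (k + 5/3).
Degrees (1,0,1) ⇒ d ≤ 0.
Solve for f: f(k) = 1/3 (degree 0 ≤ 0).
So s_k = (B(k−1)f/C)·t_k = (1/(3*k + 5))·t_k = -3**k*factorial(k + 1).
Δs = -3**k*(3*k + 5)*factorial(k + 1), as required.
Sum = s_(5) − s_(0); s_(5) = -174960, s_(0) = -1 ⇒ -174959.

Σ = -174959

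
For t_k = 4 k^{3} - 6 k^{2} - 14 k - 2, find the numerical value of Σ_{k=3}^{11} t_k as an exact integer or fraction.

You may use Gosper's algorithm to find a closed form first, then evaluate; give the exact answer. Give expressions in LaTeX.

t_(k+1)/t_k = (2*k**3 + 3*k**2 - 7*k - 9)/(2*k**3 - 3*k**2 - 7*k - 1).
A = 1, B = 1, C = k**3 - 3*k**2/2 - 7*k/2 - 1/2.
Need (1)·f(k+1) − (1)·f(k) = k**3 - 3*k**2/2 - 7*k/2 - 1/2.
Bound: deg f ≤ 4.
A polynomial solution: f(k) = k*(k**3 - 4*k**2 - 3*k + 4)/4.
R(k) = B(k−1)·f(k)/C(k) = k*(k**3 - 4*k**2 - 3*k + 4)/(2*(2*k**3 - 3*k**2 - 7*k - 1)); s_k = R·t_k = k*(k**3 - 4*k**2 - 3*k + 4).
Δs = 4*k**3 - 6*k**2 - 14*k - 2, as required.
Evaluate s at k=12 and k=3: 13440 and -42; difference 13482.

Σ = 13482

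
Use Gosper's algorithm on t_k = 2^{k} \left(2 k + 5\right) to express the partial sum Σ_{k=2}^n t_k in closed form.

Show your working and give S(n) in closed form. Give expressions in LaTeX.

t_(k+1)/t_k = 2*(2*k + 7)/(2*k + 5).
Gosper form: A/B · C(k+1)/C(k) with A=2, B=1, C=k + 5/2.
Set up (2)·f(k+1) − (1)·f(k) − (k + 5/2) = 0.
deg f ≤ 1 (via 0,0,1).
Coefficient equations give f(k) = (2*k + 1)/2.
Get s_k = R·t_k = 2**k*(2*k + 1) with R(k) = B(k−1)f(k)/C(k) = (2*k + 1)/(2*k + 5).
Check: Δs_k = 2**k*(2*k + 5). ✓
Σ_(k=2)^n t_k = s_(n+1) − s_(2) = (2**(n + 1)*(2*n + 3)) − (20), i.e. 4*2**n*n + 6*2**n - 20.

S(n) = 4 \cdot 2^{n} n + 6 \cdot 2^{n} - 20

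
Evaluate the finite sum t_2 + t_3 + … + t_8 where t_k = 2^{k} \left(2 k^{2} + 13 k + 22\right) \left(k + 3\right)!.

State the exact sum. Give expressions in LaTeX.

Σ = 2697737009280

Step 1: r(k) = 2*(2*k**3 + 25*k**2 + 105*k + 148)/(2*k**2 + 13*k + 22).
So A=2*k + 8 and B=1, with C=k**2 + 13*k/2 + 11.
f must satisfy (2*k + 8)·f(k+1) − (1)·f(k) = k**2 + 13*k/2 + 11.
deg f ≤ 1 (via 1,0,2).
Solving with deg f ≤ 1: f(k) = (k + 2)/2.
Then R = B(k−1)f/C = (k + 2)/(2*k**2 + 13*k + 22), so s_k = R(k)·t_k = 2**k*(k + 2)*factorial(k + 3).
Δs = 2**k*(2*k**2 + 13*k + 22)*factorial(k + 3), as required.
Sum = s_(9) − s_(2); s_(9) = 2697737011200, s_(2) = 1920 ⇒ 2697737009280.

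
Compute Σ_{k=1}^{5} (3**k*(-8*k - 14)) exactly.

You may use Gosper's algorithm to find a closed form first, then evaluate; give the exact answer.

Σ = -18210

r(k) = 3*(4*k + 11)/(4*k + 7) after simplifying.
Gosper form: A/B · C(k+1)/C(k) with A=3, B=1, C=k + 7/4.
Need (3)·f(k+1) − (1)·f(k) = k + 7/4.
Degrees (0,0,1) ⇒ d ≤ 1.
Solving with deg f ≤ 1: f(k) = (4*k + 1)/8.
Then R = B(k−1)f/C = (4*k + 1)/(2*(4*k + 7)), so s_k = R(k)·t_k = 3**k*(-4*k - 1).
Check: Δs_k = 3**k*(-8*k - 14). ✓
Sum = s_(6) − s_(1); s_(6) = -18225, s_(1) = -15 ⇒ -18210.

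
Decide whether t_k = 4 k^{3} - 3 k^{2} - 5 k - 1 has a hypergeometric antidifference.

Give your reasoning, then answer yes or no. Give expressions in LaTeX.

Step 1: r(k) = (4*k**3 + 9*k**2 + k - 5)/(4*k**3 - 3*k**2 - 5*k - 1).
So A=1 and B=1, with C=k**3 - 3*k**2/4 - 5*k/4 - 1/4.
Need (1)·f(k+1) − (1)·f(k) = k**3 - 3*k**2/4 - 5*k/4 - 1/4.
Bound: deg f ≤ 4.
A polynomial solution: f(k) = k*(k**3 - 3*k**2 + 1)/4.
Get s_k = R·t_k = k**4 - 3*k**3 + k with R(k) = B(k−1)f(k)/C(k) = k*(k**3 - 3*k**2 + 1)/((4*k + 1)*(k**2 - k - 1)).
Δs = 4*k**3 - 3*k**2 - 5*k - 1, as required.

Yes. s_k = k^{4} - 3 k^{3} + k.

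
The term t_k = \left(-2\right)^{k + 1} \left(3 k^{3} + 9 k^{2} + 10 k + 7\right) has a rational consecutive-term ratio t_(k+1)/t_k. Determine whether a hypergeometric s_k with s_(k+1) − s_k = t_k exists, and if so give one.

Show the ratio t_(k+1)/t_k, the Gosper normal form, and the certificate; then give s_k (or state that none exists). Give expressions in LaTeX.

s_k = 2 \left(-2\right)^{k} \left(k^{3} + k^{2} + 1\right)

Compute t_(k+1)/t_k: get 2*(-3*k**3 - 18*k**2 - 37*k - 29)/(3*k**3 + 9*k**2 + 10*k + 7).
So A=-2 and B=1, with C=k**3 + 3*k**2 + 10*k/3 + 7/3.
Set up (-2)·f(k+1) − (1)·f(k) − (k**3 + 3*k**2 + 10*k/3 + 7/3) = 0.
From deg A=0, deg B=0, deg C=3: d=3.
Solve for f: f(k) = -(k**3 + k**2 + 1)/3 (degree 3 ≤ 3).
Then R = B(k−1)f/C = -(k**3 + k**2 + 1)/(3*k**3 + 9*k**2 + 10*k + 7), so s_k = R(k)·t_k = 2*(-2)**k*(k**3 + k**2 + 1).
s_(k+1) − s_k = (-2)**(k + 1)*(3*k**3 + 9*k**2 + 10*k + 7) = t_k.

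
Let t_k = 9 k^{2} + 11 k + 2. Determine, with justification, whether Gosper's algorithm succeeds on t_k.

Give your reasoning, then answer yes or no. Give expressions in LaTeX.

Yes. s_k = k \left(3 k^{2} + k - 2\right).

Ratio r(k) = (9*k**2 + 29*k + 22)/(9*k**2 + 11*k + 2).
A = 1, B = 1, C = k**2 + 11*k/9 + 2/9.
Set up (1)·f(k+1) − (1)·f(k) − (k**2 + 11*k/9 + 2/9) = 0.
Degrees (0,0,2) ⇒ d ≤ 3.
Coefficient equations give f(k) = k*(k + 1)*(3*k - 2)/9.
R(k) = B(k−1)·f(k)/C(k) = k*(3*k - 2)/(9*k + 2); s_k = R·t_k = k*(3*k**2 + k - 2).
s_(k+1) − s_k = 9*k**2 + 11*k + 2 = t_k.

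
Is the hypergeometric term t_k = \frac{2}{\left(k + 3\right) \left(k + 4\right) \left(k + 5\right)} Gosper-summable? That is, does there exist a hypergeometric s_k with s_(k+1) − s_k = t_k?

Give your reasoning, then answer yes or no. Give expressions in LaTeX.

The ratio is (k + 3)/(k + 6).
Factor: A=k + 3; B=k + 6; C=1.
f must satisfy (k + 3)·f(k+1) − (k + 5)·f(k) = 1.
Bound: deg f ≤ 2.
Match coefficients ⇒ f(k) = k*(k + 7)/24.
So s_k = (B(k−1)f/C)·t_k = (k*(k + 5)*(k + 7)/24)·t_k = k*(k + 7)/(12*(k + 3)*(k + 4)).
s_(k+1) − s_k = 2/(k**3 + 12*k**2 + 47*k + 60) = t_k.

Yes. s_k = \frac{k \left(k + 7\right)}{12 \left(k + 3\right) \left(k + 4\right)}.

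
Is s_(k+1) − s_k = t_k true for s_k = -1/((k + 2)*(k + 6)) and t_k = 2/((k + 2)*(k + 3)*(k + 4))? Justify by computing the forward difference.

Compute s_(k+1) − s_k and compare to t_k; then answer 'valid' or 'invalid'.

Invalid: residual 3*(-3*k - 16)/(k**5 + 22*k**4 + 185*k**3 + 740*k**2 + 1404*k + 1008) ≠ 0.

s_(k+1) = -1/((k + 3)*(k + 7))
s_(k+1) − s_k = (2*k + 9)/(k**4 + 18*k**3 + 113*k**2 + 288*k + 252)
(s_(k+1) − s_k) − t_k = 3*(-3*k - 16)/(k**5 + 22*k**4 + 185*k**3 + 740*k**2 + 1404*k + 1008)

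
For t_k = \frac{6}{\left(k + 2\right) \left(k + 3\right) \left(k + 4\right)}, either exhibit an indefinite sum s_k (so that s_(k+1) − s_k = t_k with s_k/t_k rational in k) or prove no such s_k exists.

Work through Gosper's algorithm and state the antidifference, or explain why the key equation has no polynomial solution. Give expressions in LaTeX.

s_k = \frac{k \left(k + 5\right)}{2 \left(k + 2\right) \left(k + 3\right)}

Compute t_(k+1)/t_k: get (k + 2)/(k + 5).
Normal form (A,B,C) = (k + 2, k + 5, 1).
f must satisfy (k + 2)·f(k+1) − (k + 4)·f(k) = 1.
deg f ≤ 2 (via 1,1,0).
A polynomial solution: f(k) = k*(k + 5)/12.
So s_k = (B(k−1)f/C)·t_k = (k*(k + 4)*(k + 5)/12)·t_k = k*(k + 5)/(2*(k + 2)*(k + 3)).
Verify: 6/(k**3 + 9*k**2 + 26*k + 24) matches t_k.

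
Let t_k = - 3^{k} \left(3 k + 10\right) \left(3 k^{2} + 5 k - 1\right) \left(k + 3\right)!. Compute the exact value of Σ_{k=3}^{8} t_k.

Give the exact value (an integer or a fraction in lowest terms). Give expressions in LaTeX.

t_(k+1)/t_k = 3*(9*k**4 + 108*k**3 + 452*k**2 + 747*k + 364)/(9*k**3 + 45*k**2 + 47*k - 10).
Gosper form: A/B · C(k+1)/C(k) with A=3*k + 12, B=1, C=k**3 + 5*k**2 + 47*k/9 - 10/9.
Key eq: (3*k + 12)·f(k+1) = (1)·f(k) + (k**3 + 5*k**2 + 47*k/9 - 10/9).
Bound: deg f ≤ 2.
Coefficient equations give f(k) = (3*k**2 - 2*k - 2)/9.
Get s_k = R·t_k = 3**k*(-3*k**2 + 2*k + 2)*factorial(k + 3) with R(k) = B(k−1)f(k)/C(k) = (3*k**2 - 2*k - 2)/((3*k + 10)*(3*k**2 + 5*k - 1)).
s_(k+1) − s_k = -3**k*(3*k + 10)*(3*k**2 + 5*k - 1)*factorial(k + 3) = t_k.
Telescoping: Σ = s_(9) − s_(3) = -2102486033894400 − (-369360) = -2102486033525040.

Σ = -2102486033525040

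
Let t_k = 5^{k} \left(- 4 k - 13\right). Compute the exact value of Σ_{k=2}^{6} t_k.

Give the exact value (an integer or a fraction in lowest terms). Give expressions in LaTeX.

t_(k+1)/t_k = 5*(4*k + 17)/(4*k + 13).
Factor: A=5; B=1; C=k + 13/4.
Solve (5)·f(k+1) − (1)·f(k) = k + 13/4.
deg f ≤ 1 (via 0,0,1).
Solving with deg f ≤ 1: f(k) = (k + 2)/4.
Get s_k = R·t_k = 5**k*(-k - 2) with R(k) = B(k−1)f(k)/C(k) = (k + 2)/(4*k + 13).
Check: Δs_k = 5**k*(-4*k - 13). ✓
Telescoping: Σ = s_(7) − s_(2) = -703125 − (-100) = -703025.

Σ = -703025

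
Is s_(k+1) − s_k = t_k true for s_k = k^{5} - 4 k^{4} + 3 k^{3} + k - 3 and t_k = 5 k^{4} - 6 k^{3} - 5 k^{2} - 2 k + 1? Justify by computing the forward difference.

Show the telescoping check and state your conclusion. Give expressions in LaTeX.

valid; difference matches t_k

s_(k+1) = k**5 + k**4 - 3*k**3 - 5*k**2 - k - 2
s_(k+1) − s_k = 5*k**4 - 6*k**3 - 5*k**2 - 2*k + 1
(s_(k+1) − s_k) − t_k = 0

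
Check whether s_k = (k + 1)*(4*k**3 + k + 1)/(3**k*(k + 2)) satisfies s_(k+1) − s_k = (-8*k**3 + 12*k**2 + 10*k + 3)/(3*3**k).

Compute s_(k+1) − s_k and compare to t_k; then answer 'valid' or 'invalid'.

Invalid: residual (8*k**4 + 16*k**3 - 34*k**2 - 20*k - 3)/(3*3**k*(k**2 + 5*k + 6)) ≠ 0.

s_(k+1) = (k + 2)*(k + 4*(k + 1)**3 + 2)/(3*3**k*(k + 3))
s_(k+1) − s_k = (-8*k**5 - 20*k**4 + 38*k**3 + 91*k**2 + 55*k + 15)/(3*3**k*(k**2 + 5*k + 6))
(s_(k+1) − s_k) − t_k = (8*k**4 + 16*k**3 - 34*k**2 - 20*k - 3)/(3*3**k*(k**2 + 5*k + 6))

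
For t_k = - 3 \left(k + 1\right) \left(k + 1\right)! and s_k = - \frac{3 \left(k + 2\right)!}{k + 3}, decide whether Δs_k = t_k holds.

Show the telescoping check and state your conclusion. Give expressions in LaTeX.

Invalid: residual \frac{3 \left(k^{2} + 4 k + 2\right) \left(k + 1\right)!}{\left(k + 3\right) \left(k + 4\right)} ≠ 0.

s_(k+1) = -3*factorial(k + 3)/(k + 4)
s_(k+1) − s_k = -3*(k**2 + 5*k + 5)*factorial(k + 2)/((k + 3)*(k + 4))
(s_(k+1) − s_k) − t_k = 3*(k**2 + 4*k + 2)*factorial(k + 1)/((k + 3)*(k + 4))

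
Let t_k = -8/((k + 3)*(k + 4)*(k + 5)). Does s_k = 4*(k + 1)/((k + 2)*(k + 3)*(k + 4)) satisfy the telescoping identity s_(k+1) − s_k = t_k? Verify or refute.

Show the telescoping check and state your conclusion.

s_(k+1) = 4*(k + 2)/((k + 3)*(k + 4)*(k + 5))
s_(k+1) − s_k = 4*(-2*k - 1)/(k**4 + 14*k**3 + 71*k**2 + 154*k + 120)
(s_(k+1) − s_k) − t_k = 12/(k**4 + 14*k**3 + 71*k**2 + 154*k + 120)

Invalid: residual 12/(k**4 + 14*k**3 + 71*k**2 + 154*k + 120) ≠ 0.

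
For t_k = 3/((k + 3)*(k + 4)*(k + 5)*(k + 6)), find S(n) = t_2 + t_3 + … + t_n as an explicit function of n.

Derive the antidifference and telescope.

S(n) = (n**3 + 15*n**2 + 74*n - 90)/(210*(n**3 + 15*n**2 + 74*n + 120))

r(k) = (k + 3)/(k + 7) after simplifying.
Factor: A=k + 3; B=k + 7; C=1.
Need (k + 3)·f(k+1) − (k + 6)·f(k) = 1.
From deg A=1, deg B=1, deg C=0: d=3.
Solving with deg f ≤ 3: f(k) = k*(k**2 + 12*k + 47)/180.
Get s_k = R·t_k = k*(k**2 + 12*k + 47)/(60*(k + 3)*(k + 4)*(k + 5)) with R(k) = B(k−1)f(k)/C(k) = k*(k + 6)*(k**2 + 12*k + 47)/180.
s_(k+1) − s_k = 3/(k**4 + 18*k**3 + 119*k**2 + 342*k + 360) = t_k.
Evaluate: s_(n+1) = (n**3 + 15*n**2 + 74*n + 60)/(60*(n**3 + 15*n**2 + 74*n + 120)); subtract s_(2) = 1/84 ⇒ S(n) = (n**3 + 15*n**2 + 74*n - 90)/(210*(n**3 + 15*n**2 + 74*n + 120)).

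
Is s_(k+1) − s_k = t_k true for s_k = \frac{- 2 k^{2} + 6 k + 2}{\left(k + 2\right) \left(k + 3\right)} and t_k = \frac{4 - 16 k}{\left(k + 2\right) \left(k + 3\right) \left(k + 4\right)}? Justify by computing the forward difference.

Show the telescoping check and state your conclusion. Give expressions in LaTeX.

valid; difference matches t_k

s_(k+1) = 2*(3*k - (k + 1)**2 + 4)/((k + 3)*(k + 4))
s_(k+1) − s_k = 4*(1 - 4*k)/(k**3 + 9*k**2 + 26*k + 24)
(s_(k+1) − s_k) − t_k = 0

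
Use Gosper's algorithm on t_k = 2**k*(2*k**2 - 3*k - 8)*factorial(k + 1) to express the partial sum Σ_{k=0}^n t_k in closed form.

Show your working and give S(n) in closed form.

Ratio r(k) = 2*(2*k**3 + 5*k**2 - 7*k - 18)/(2*k**2 - 3*k - 8).
A = 2*k + 4, B = 1, C = k**2 - 3*k/2 - 4.
Need (2*k + 4)·f(k+1) − (1)·f(k) = k**2 - 3*k/2 - 4.
deg f ≤ 1 (via 1,0,2).
Coefficient equations give f(k) = (k - 4)/2.
Get s_k = R·t_k = 2**k*(k - 4)*factorial(k + 1) with R(k) = B(k−1)f(k)/C(k) = (k - 4)/(2*k**2 - 3*k - 8).
Check: Δs_k = 2**k*(2*k**2 - 3*k - 8)*factorial(k + 1). ✓
Evaluate: s_(n+1) = 2**(n + 1)*(n - 3)*factorial(n + 2); subtract s_(0) = -4 ⇒ S(n) = 2*2**n*n**3*factorial(n) - 14*2**n*n*factorial(n) - 12*2**n*factorial(n) + 4.

S(n) = 2*2**n*n**3*factorial(n) - 14*2**n*n*factorial(n) - 12*2**n*factorial(n) + 4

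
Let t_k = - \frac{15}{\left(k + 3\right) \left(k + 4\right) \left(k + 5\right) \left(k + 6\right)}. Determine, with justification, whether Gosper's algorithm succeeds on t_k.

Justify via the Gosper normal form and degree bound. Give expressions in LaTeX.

Ratio r(k) = (k + 3)/(k + 7).
A = k + 3, B = k + 7, C = 1.
Set up (k + 3)·f(k+1) − (k + 6)·f(k) − (1) = 0.
deg f ≤ 3 (via 1,1,0).
Solve for f: f(k) = k*(k**2 + 12*k + 47)/180 (degree 3 ≤ 3).
R(k) = B(k−1)·f(k)/C(k) = k*(k + 6)*(k**2 + 12*k + 47)/180; s_k = R·t_k = k*(-k**2 - 12*k - 47)/(12*(k + 3)*(k + 4)*(k + 5)).
Check: Δs_k = -15/(k**4 + 18*k**3 + 119*k**2 + 342*k + 360). ✓

Yes. s_k = \frac{k \left(- k^{2} - 12 k - 47\right)}{12 \left(k + 3\right) \left(k + 4\right) \left(k + 5\right)}.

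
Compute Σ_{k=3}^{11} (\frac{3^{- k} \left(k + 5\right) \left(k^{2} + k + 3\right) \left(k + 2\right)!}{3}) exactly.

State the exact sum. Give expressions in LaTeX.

Σ = 2511302320/81

t_(k+1)/t_k = (k + 3)*(k + 6)*(k + (k + 1)**2 + 4)/(3*(k + 5)*(k**2 + k + 3)).
Gosper form: A/B · C(k+1)/C(k) with A=k/3 + 1, B=1, C=k**3 + 6*k**2 + 8*k + 15.
Need (k/3 + 1)·f(k+1) − (1)·f(k) = k**3 + 6*k**2 + 8*k + 15.
Bound: deg f ≤ 2.
Solving with deg f ≤ 2: f(k) = 3*(k**2 + 4*k - 3).
So s_k = (B(k−1)f/C)·t_k = (3*(k**2 + 4*k - 3)/((k + 5)*(k**2 + k + 3)))·t_k = (k**2 + 4*k - 3)*factorial(k + 2)/3**k.
Check: Δs_k = (k + 5)*(k**2 + k + 3)*factorial(k + 2)/(3*3**k). ✓
Sum = s_(12) − s_(3); s_(12) = 2511308800/81, s_(3) = 80 ⇒ 2511302320/81.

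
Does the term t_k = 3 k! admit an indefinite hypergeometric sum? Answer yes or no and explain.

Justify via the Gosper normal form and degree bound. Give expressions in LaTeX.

r(k) = k + 1 after simplifying.
So A=k + 1 and B=1, with C=1.
Set up (k + 1)·f(k+1) − (1)·f(k) − (1) = 0.
Bound: deg f ≤ -1.
Negative degree bound (-1): no f exists, t_k not Gosper-summable.

No — key equation has no polynomial f.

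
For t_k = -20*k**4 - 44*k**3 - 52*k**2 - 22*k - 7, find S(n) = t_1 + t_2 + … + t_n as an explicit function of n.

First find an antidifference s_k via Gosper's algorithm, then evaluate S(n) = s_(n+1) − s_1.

S(n) = n*(-4*n**4 - 21*n**3 - 46*n**2 - 48*n - 26)

Compute t_(k+1)/t_k: get (20*k**4 + 124*k**3 + 304*k**2 + 338*k + 145)/(20*k**4 + 44*k**3 + 52*k**2 + 22*k + 7).
Take A(k)=1, B(k)=1, C(k)=k**4 + 11*k**3/5 + 13*k**2/5 + 11*k/10 + 7/20.
Key eq: (1)·f(k+1) = (1)·f(k) + (k**4 + 11*k**3/5 + 13*k**2/5 + 11*k/10 + 7/20).
From deg A=0, deg B=0, deg C=4: d=5.
A polynomial solution: f(k) = k*(4*k**4 + k**3 + 2*k**2 - 4*k + 4)/20.
Get s_k = R·t_k = k*(-4*k**4 - k**3 - 2*k**2 + 4*k - 4) with R(k) = B(k−1)f(k)/C(k) = k*(4*k**4 + k**3 + 2*k**2 - 4*k + 4)/(20*k**4 + 44*k**3 + 52*k**2 + 22*k + 7).
Check: Δs_k = -20*k**4 - 44*k**3 - 52*k**2 - 22*k - 7. ✓
Evaluate: s_(n+1) = -4*n**5 - 21*n**4 - 46*n**3 - 48*n**2 - 26*n - 7; subtract s_(1) = -7 ⇒ S(n) = n*(-4*n**4 - 21*n**3 - 46*n**2 - 48*n - 26).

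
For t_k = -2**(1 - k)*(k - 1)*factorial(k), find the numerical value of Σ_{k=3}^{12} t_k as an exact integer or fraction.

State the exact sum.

Step 1: r(k) = k*(k + 1)/(2*(k - 1)).
A = k/2 + 1/2, B = 1, C = k - 1.
Solve (k/2 + 1/2)·f(k+1) − (1)·f(k) = k - 1.
deg f ≤ 0 (via 1,0,1).
Coefficient equations give f(k) = 2.
Get s_k = R·t_k = -2**(2 - k)*factorial(k) with R(k) = B(k−1)f(k)/C(k) = 2/(k - 1).
Check: Δs_k = -2**(1 - k)*(k - 1)*factorial(k). ✓
Telescoping: Σ = s_(13) − s_(3) = -6081075/2 − (-3) = -6081069/2.

Σ = -6081069/2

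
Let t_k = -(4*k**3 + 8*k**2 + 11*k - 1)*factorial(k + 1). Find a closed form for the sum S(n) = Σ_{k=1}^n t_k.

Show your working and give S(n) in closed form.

Compute t_(k+1)/t_k: get (4*k**4 + 28*k**3 + 79*k**2 + 100*k + 44)/(4*k**3 + 8*k**2 + 11*k - 1).
A = k + 2, B = 1, C = k**3 + 2*k**2 + 11*k/4 - 1/4.
Solve (k + 2)·f(k+1) − (1)·f(k) = k**3 + 2*k**2 + 11*k/4 - 1/4.
From deg A=1, deg B=0, deg C=3: d=2.
Coefficient equations give f(k) = (4*k**2 - 4*k - 1)/4.
Then R = B(k−1)f/C = (4*k**2 - 4*k - 1)/(4*k**3 + 8*k**2 + 11*k - 1), so s_k = R(k)·t_k = (-4*k**2 + 4*k + 1)*factorial(k + 1).
Verify: -(4*k**3 + 8*k**2 + 11*k - 1)*factorial(k + 1) matches t_k.
Evaluate: s_(n+1) = -(4*n**2 + 4*n - 1)*factorial(n + 2); subtract s_(1) = 2 ⇒ S(n) = -4*n**4*factorial(n) - 16*n**3*factorial(n) - 19*n**2*factorial(n) - 5*n*factorial(n) + 2*factorial(n) - 2.

S(n) = -4*n**4*factorial(n) - 16*n**3*factorial(n) - 19*n**2*factorial(n) - 5*n*factorial(n) + 2*factorial(n) - 2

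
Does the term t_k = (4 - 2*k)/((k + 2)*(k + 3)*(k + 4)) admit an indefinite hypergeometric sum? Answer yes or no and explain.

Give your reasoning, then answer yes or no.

Step 1: r(k) = (k - 1)*(k + 2)/((k - 2)*(k + 5)).
Take A(k)=k + 2, B(k)=k + 5, C(k)=k - 2.
Key eq: (k + 2)·f(k+1) = (k + 4)·f(k) + (k - 2).
From deg A=1, deg B=1, deg C=1: d=2.
A polynomial solution: f(k) = -k.
Then R = B(k−1)f/C = -k*(k + 4)/(k - 2), so s_k = R(k)·t_k = 2*k/((k + 2)*(k + 3)).
Verify: 2*(2 - k)/(k**3 + 9*k**2 + 26*k + 24) matches t_k.

Yes. s_k = 2*k/((k + 2)*(k + 3)).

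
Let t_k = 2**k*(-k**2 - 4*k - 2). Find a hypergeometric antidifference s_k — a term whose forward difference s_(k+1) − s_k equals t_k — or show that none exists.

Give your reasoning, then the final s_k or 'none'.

s_k = -2**k*k**2

t_(k+1)/t_k = 2*(k**2 + 6*k + 7)/(k**2 + 4*k + 2).
Normal form (A,B,C) = (2, 1, k**2 + 4*k + 2).
Key eq: (2)·f(k+1) = (1)·f(k) + (k**2 + 4*k + 2).
From deg A=0, deg B=0, deg C=2: d=2.
Coefficient equations give f(k) = k**2.
R(k) = B(k−1)·f(k)/C(k) = k**2/(k**2 + 4*k + 2); s_k = R·t_k = -2**k*k**2.
Verify: 2**k*(k**2 - 2*(k + 1)**2) matches t_k.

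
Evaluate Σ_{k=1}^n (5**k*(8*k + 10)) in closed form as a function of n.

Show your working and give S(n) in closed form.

Ratio r(k) = 5*(4*k + 9)/(4*k + 5).
So A=5 and B=1, with C=k + 5/4.
Key eq: (5)·f(k+1) = (1)·f(k) + (k + 5/4).
d = 1 from the (0,0,1) case.
Match coefficients ⇒ f(k) = k/4.
So s_k = (B(k−1)f/C)·t_k = (k/(4*k + 5))·t_k = 2*5**k*k.
s_(k+1) − s_k = 5**k*(8*k + 10) = t_k.
Telescope: S(n) = s_(n+1) − s_(1) = 10*5**n*(n + 1) − (10) = 10*5**n*n + 10*5**n - 10.

S(n) = 10*5**n*n + 10*5**n - 10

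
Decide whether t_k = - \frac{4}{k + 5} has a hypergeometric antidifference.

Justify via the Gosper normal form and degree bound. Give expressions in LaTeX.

The ratio is (k + 5)/(k + 6).
Take A(k)=k + 5, B(k)=k + 6, C(k)=1.
Key eq: (k + 5)·f(k+1) = (k + 5)·f(k) + (1).
deg f ≤ 0 (via 1,1,0).
Write f(k) = c0. Then LHS − RHS = -1, requiring -1 = 0: contradictory. No certificate.

No; the coefficient equations for f are inconsistent.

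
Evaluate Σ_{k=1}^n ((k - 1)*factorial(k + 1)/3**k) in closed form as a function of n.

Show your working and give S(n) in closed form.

Compute t_(k+1)/t_k: get k*(k + 2)/(3*(k - 1)).
Gosper form: A/B · C(k+1)/C(k) with A=k/3 + 2/3, B=1, C=k - 1.
Set up (k/3 + 2/3)·f(k+1) − (1)·f(k) − (k - 1) = 0.
From deg A=1, deg B=0, deg C=1: d=0.
Coefficient equations give f(k) = 3.
Get s_k = R·t_k = 3**(1 - k)*factorial(k + 1) with R(k) = B(k−1)f(k)/C(k) = 3/(k - 1).
Δs = (k - 1)*factorial(k + 1)/3**k, as required.
Telescope: S(n) = s_(n+1) − s_(1) = factorial(n + 2)/3**n − (2) = -2 + factorial(n + 2)/3**n.

S(n) = -2 + factorial(n + 2)/3**n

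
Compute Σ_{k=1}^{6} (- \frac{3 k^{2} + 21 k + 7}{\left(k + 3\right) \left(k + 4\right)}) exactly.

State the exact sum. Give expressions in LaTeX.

Σ = -273/20

Step 1: r(k) = (k + 3)*(21*k + 3*(k + 1)**2 + 28)/((k + 5)*(3*k**2 + 21*k + 7)).
A = k + 3, B = k + 5, C = k**2 + 7*k + 7/3.
Set up (k + 3)·f(k+1) − (k + 4)·f(k) − (k**2 + 7*k + 7/3) = 0.
From deg A=1, deg B=1, deg C=2: d=2.
Solving with deg f ≤ 2: f(k) = k*(9*k - 2)/9.
Certificate R = B(k−1)f/C = k*(k + 4)*(9*k - 2)/(3*(3*k**2 + 21*k + 7)) gives s_k = k*(2 - 9*k)/(3*(k + 3)).
Δs = (-3*k**2 - 21*k - 7)/(k**2 + 7*k + 12), as required.
Evaluate s at k=7 and k=1: -427/30 and -7/12; difference -273/20.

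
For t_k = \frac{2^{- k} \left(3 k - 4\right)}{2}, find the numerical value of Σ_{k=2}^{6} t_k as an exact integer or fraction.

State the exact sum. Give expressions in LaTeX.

Σ = 35/32

t_(k+1)/t_k = (3*k - 1)/(2*(3*k - 4)).
Gosper form: A/B · C(k+1)/C(k) with A=1/2, B=1, C=k - 4/3.
Solve (1/2)·f(k+1) − (1)·f(k) = k - 4/3.
Bound: deg f ≤ 1.
Match coefficients ⇒ f(k) = -2*(3*k - 1)/3.
So s_k = (B(k−1)f/C)·t_k = (-2*(3*k - 1)/(3*k - 4))·t_k = (1 - 3*k)/2**k.
Verify: (3*k - 4)/(2*2**k) matches t_k.
Evaluate s at k=7 and k=2: -5/32 and -5/4; difference 35/32.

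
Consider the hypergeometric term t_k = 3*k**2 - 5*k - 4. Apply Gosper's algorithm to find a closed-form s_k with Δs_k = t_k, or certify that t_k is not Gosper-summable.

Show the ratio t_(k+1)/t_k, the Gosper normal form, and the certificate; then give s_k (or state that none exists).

s_k = k*(k**2 - 4*k - 1)

t_(k+1)/t_k = (3*k**2 + k - 6)/(3*k**2 - 5*k - 4).
Gosper form: A/B · C(k+1)/C(k) with A=1, B=1, C=k**2 - 5*k/3 - 4/3.
Set up (1)·f(k+1) − (1)·f(k) − (k**2 - 5*k/3 - 4/3) = 0.
Degrees (0,0,2) ⇒ d ≤ 3.
Match coefficients ⇒ f(k) = k*(k**2 - 4*k - 1)/3.
Certificate R = B(k−1)f/C = k*(k**2 - 4*k - 1)/(3*k**2 - 5*k - 4) gives s_k = k*(k**2 - 4*k - 1).
Δs = 3*k**2 - 5*k - 4, as required.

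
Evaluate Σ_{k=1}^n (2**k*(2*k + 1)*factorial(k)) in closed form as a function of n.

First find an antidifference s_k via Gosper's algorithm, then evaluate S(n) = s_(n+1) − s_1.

t_(k+1)/t_k = 2*(k + 1)*(2*k + 3)/(2*k + 1).
Take A(k)=2*k + 2, B(k)=1, C(k)=k + 1/2.
Solve (2*k + 2)·f(k+1) − (1)·f(k) = k + 1/2.
Degrees (1,0,1) ⇒ d ≤ 0.
A polynomial solution: f(k) = 1/2.
R(k) = B(k−1)·f(k)/C(k) = 1/(2*k + 1); s_k = R·t_k = 2**k*factorial(k).
Δs = 2**k*(2*k + 1)*factorial(k), as required.
Evaluate: s_(n+1) = 2**(n + 1)*factorial(n + 1); subtract s_(1) = 2 ⇒ S(n) = 2*2**n*factorial(n + 1) - 2.

S(n) = 2*2**n*factorial(n + 1) - 2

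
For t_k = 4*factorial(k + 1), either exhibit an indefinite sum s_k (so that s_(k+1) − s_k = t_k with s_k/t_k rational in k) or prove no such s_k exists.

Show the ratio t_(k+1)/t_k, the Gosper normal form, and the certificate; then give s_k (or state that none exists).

none (Gosper's algorithm certifies no s_k)

Step 1: r(k) = k + 2.
Gosper form: A/B · C(k+1)/C(k) with A=k + 2, B=1, C=1.
Need (k + 2)·f(k+1) − (1)·f(k) = 1.
deg f ≤ -1 (via 1,0,0).
Bound -1 < 0, so the key equation has no polynomial solution.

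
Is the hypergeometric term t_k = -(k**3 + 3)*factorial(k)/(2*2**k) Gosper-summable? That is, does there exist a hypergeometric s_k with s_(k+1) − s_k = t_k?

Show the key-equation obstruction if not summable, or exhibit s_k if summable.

Step 1: r(k) = (k + 1)*((k + 1)**3 + 3)/(2*(k**3 + 3)).
Normal form (A,B,C) = (k/2 + 1/2, 1, k**3 + 3).
Solve (k/2 + 1/2)·f(k+1) − (1)·f(k) = k**3 + 3.
Degrees (1,0,3) ⇒ d ≤ 2.
Solving with deg f ≤ 2: f(k) = 2*(k**2 - k - 3).
Then R = B(k−1)f/C = 2*(k**2 - k - 3)/(k**3 + 3), so s_k = R(k)·t_k = (-k**2 + k + 3)*factorial(k)/2**k.
Check: Δs_k = -(k**3 + 3)*factorial(k)/(2*2**k). ✓

Yes. s_k = (-k**2 + k + 3)*factorial(k)/2**k.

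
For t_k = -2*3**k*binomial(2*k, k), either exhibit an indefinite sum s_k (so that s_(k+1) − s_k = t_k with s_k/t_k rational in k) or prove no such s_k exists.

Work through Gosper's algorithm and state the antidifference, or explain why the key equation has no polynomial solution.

none (Gosper's algorithm certifies no s_k)

Compute t_(k+1)/t_k: get 6*(2*k + 1)/(k + 1).
So A=12*k + 6 and B=k + 1, with C=1.
Key eq: (12*k + 6)·f(k+1) = (k)·f(k) + (1).
From deg A=1, deg B=1, deg C=0: d=-1.
d = -1 < 0 ⇒ no nonzero polynomial f; not summable.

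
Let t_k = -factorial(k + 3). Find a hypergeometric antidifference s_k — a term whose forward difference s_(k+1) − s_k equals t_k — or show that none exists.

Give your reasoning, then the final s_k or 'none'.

The ratio is k + 4.
Normal form (A,B,C) = (k + 4, 1, 1).
Solve (k + 4)·f(k+1) − (1)·f(k) = 1.
deg f ≤ -1 (via 1,0,0).
d = -1 < 0 ⇒ no nonzero polynomial f; not summable.

not Gosper-summable; s_k does not exist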